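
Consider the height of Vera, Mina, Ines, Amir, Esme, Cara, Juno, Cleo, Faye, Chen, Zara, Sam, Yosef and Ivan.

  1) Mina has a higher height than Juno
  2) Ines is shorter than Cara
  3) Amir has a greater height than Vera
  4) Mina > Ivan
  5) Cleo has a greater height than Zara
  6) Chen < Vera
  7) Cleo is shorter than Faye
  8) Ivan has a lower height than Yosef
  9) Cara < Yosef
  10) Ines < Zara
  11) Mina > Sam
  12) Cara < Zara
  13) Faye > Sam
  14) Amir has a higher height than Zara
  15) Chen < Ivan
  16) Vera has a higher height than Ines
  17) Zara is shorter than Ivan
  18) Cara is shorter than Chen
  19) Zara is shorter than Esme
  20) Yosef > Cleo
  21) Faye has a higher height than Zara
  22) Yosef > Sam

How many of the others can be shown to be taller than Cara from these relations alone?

The elements the relations force above Cara are Chen, Zara, Vera, Amir, Cleo, Ivan, Esme, Yosef, Mina, Faye — no chain reaches any other.
That is 10.

10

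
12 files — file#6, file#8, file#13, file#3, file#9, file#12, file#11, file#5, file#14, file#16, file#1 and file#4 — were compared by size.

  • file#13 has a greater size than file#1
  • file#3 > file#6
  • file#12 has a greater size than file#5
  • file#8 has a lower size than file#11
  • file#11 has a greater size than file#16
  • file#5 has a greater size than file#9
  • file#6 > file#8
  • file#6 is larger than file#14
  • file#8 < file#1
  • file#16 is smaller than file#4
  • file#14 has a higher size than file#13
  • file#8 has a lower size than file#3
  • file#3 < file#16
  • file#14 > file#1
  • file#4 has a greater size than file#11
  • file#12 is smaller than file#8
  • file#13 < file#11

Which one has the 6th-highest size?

Piecing the relations together gives one ordering: file#9 < file#5 < file#12 < file#8 < file#1 < file#13 < file#14 < file#6 < file#3 < file#16 < file#11 < file#4.
Counting 6 from the largest end gives file#14.

file#14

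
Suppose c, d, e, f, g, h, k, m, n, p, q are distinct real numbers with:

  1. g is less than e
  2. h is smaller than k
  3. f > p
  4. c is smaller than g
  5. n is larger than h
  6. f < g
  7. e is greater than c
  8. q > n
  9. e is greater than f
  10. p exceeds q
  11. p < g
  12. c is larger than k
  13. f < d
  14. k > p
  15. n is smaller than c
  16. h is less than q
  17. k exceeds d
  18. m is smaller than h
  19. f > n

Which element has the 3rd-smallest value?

n

Piecing the relations together gives one ordering: m < h < n < q < p < f < d < k < c < g < e.
The 3rd smallest is n.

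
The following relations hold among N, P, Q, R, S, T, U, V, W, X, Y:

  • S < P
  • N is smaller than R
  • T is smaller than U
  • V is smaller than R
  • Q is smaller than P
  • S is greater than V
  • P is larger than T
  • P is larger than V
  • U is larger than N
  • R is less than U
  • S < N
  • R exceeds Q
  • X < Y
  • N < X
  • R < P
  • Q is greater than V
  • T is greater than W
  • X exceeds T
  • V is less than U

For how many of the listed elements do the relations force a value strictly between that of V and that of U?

Chaining upward from V reaches: Q, S, N, R, P, X, Y.
Chaining downward from U reaches: W, T, Q, S, N, R.
Strictly between V and U are those in both lists: Q, S, N, R — 4 elements.

4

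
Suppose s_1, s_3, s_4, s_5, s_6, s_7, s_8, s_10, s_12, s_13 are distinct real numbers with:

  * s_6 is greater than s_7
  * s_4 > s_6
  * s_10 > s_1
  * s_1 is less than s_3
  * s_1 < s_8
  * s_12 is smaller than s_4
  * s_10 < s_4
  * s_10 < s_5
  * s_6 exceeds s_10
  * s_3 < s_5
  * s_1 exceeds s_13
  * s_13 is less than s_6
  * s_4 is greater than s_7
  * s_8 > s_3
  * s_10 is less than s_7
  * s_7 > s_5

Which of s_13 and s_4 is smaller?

s_13 < s_1 < s_10 < s_5 < s_7 < s_6 < s_4, by transitivity through s_1, s_10, s_5, s_7, s_6.
So s_13 < s_4; s_13 is the smaller of the two.

s_13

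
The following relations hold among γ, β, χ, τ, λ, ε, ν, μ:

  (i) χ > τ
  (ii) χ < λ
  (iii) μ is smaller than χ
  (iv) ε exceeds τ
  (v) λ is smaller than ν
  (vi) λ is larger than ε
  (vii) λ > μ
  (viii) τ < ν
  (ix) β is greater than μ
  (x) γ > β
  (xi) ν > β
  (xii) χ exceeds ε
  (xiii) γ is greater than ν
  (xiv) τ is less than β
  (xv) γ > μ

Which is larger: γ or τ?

γ

τ < ε and ε < χ give τ < χ.
With χ < λ: τ < ε < χ < λ.
Then λ < ν extends the chain to ν.
With ν < γ: τ < ε < χ < λ < ν < γ.
So τ < γ; γ is the larger of the two.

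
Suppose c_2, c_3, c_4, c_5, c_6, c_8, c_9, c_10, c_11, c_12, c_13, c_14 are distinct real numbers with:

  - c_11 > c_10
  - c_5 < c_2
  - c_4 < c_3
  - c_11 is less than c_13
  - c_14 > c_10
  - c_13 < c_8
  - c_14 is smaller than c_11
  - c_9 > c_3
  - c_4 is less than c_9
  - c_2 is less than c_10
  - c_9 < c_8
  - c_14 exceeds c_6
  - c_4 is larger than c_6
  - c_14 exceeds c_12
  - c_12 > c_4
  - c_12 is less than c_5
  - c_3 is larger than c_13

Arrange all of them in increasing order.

The consecutive links are each given: c_6 < c_4; c_4 < c_12; c_12 < c_5; c_5 < c_2; c_2 < c_10; c_10 < c_14; c_14 < c_11; c_11 < c_13; c_13 < c_3; c_3 < c_9; c_9 < c_8.

c_6 < c_4 < c_12 < c_5 < c_2 < c_10 < c_14 < c_11 < c_13 < c_3 < c_9 < c_8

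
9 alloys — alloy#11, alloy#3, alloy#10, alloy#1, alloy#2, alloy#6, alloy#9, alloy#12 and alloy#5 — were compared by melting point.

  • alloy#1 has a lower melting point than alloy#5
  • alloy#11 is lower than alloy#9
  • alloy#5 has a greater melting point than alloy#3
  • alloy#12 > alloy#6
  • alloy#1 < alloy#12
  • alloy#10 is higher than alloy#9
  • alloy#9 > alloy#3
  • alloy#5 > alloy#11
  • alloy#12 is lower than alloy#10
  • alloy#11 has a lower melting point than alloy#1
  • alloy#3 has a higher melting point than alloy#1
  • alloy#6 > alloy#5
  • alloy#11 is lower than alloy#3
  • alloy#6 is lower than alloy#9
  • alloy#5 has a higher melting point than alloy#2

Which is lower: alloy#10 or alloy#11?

alloy#11

alloy#11 < alloy#1 and alloy#1 < alloy#3 give alloy#11 < alloy#3.
With alloy#3 < alloy#5: alloy#11 < alloy#1 < alloy#3 < alloy#5.
Then alloy#5 < alloy#6 extends the chain to alloy#6.
With alloy#6 < alloy#12: alloy#11 < alloy#1 < alloy#3 < alloy#5 < alloy#6 < alloy#12.
Then alloy#12 < alloy#10 extends the chain to alloy#10.
So alloy#11 < alloy#10; alloy#11 is the lower of the two.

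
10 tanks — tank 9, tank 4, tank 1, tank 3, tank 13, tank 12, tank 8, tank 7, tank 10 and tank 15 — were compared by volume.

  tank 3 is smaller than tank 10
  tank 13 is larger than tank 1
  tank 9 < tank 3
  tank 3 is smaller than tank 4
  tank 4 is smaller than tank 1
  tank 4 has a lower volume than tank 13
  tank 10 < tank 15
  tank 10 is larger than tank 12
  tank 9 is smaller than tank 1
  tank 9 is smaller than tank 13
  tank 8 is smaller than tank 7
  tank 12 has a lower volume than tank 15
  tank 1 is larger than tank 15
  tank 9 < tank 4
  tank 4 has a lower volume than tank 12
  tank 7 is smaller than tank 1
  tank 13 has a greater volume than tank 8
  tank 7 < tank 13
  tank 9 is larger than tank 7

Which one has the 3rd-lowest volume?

The consecutive relations fix a unique order: tank 8 < tank 7 < tank 9 < tank 3 < tank 4 < tank 12 < tank 10 < tank 15 < tank 1 < tank 13.
Counting 3 from the smallest end gives tank 9.

tank 9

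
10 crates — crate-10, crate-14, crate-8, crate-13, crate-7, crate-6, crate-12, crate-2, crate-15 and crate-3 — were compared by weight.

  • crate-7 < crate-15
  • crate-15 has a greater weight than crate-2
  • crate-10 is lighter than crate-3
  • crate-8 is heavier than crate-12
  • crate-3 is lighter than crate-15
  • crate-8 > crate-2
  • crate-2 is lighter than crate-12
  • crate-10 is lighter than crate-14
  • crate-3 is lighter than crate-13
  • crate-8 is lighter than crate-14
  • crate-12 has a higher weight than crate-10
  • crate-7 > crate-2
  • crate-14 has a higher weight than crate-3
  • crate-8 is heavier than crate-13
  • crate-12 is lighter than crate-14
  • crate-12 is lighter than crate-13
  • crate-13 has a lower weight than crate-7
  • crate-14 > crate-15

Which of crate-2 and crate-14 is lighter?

crate-2

Chaining the given relations: crate-2 < crate-12 < crate-13 < crate-7 < crate-15 < crate-14.
So crate-2 < crate-14; crate-2 is the lighter of the two.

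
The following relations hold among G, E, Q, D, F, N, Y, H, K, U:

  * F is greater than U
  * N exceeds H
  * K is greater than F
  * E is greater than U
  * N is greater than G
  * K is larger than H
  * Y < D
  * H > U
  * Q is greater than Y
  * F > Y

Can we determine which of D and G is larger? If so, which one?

undetermined

Following every chain through D: below D we get Y.
G is not reached, and no chain runs the other way from G to D.
So the given relations leave the order of D and G undetermined.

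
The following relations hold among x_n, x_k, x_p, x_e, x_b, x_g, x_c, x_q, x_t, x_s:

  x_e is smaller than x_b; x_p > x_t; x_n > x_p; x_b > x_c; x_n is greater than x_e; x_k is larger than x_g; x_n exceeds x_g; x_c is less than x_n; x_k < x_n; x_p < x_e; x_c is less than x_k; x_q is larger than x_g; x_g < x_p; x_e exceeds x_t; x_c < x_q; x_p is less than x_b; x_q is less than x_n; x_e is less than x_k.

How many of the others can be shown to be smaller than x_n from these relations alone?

The elements the relations force below x_n are x_g, x_t, x_p, x_c, x_e, x_q, x_k — no chain reaches any other.
That is 7.

7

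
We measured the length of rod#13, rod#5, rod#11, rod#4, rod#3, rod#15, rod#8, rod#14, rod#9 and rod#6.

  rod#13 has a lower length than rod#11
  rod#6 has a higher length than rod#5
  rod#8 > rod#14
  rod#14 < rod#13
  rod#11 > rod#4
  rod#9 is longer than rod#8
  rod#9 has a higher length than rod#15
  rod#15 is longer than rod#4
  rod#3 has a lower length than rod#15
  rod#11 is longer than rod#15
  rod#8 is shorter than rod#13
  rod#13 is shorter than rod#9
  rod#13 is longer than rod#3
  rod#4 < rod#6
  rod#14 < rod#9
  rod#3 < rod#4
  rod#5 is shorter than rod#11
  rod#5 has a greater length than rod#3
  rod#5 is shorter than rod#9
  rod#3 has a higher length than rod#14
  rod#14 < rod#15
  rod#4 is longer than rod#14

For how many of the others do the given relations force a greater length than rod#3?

Directly above rod#3: rod#4, rod#5, rod#15, rod#13.
One step further: rod#11, rod#9, rod#6 (7 so far).
Nothing else is reachable above rod#3; 7 in all.

7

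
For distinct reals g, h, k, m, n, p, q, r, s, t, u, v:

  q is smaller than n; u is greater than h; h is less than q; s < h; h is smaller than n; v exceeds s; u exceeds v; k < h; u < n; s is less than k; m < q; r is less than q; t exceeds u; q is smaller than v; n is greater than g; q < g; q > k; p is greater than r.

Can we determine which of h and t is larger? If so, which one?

Following the relations from h: h < q < v < u < t.
So t is larger.

t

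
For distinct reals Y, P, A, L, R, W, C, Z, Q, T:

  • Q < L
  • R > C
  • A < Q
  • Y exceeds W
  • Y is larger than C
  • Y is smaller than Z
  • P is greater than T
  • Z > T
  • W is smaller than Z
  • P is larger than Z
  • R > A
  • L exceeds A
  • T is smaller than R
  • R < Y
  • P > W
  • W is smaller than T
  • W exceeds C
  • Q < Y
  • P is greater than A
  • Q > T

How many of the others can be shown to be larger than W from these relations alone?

Directly above W: T, Y, Z, P.
One step further: R, Q (6 so far).
One step further: L (7 so far).
No other element is forced above W by the given relations, so the count is 7.

7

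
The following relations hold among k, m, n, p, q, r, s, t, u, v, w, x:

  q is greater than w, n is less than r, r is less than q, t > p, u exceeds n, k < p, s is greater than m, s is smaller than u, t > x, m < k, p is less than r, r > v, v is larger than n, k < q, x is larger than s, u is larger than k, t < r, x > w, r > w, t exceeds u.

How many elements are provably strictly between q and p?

2

Chaining upward from p reaches: t, r.
Chaining downward from q reaches: m, n, s, k, u, v, w, x, t, r.
Strictly between p and q are those in both lists: t, r — 2 elements.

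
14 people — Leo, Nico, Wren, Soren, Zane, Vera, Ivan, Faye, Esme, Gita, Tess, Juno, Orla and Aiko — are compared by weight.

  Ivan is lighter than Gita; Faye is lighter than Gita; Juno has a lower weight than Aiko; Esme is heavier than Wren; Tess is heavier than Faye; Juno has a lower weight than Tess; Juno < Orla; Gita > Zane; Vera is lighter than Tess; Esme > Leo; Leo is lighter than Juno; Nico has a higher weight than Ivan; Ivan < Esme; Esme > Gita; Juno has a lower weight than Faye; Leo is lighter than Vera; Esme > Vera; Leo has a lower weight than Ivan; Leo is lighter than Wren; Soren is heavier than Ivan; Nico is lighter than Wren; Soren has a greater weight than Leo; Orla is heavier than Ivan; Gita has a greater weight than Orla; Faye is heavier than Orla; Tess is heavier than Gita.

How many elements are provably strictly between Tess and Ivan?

The relations place Ivan below Tess. An element lies strictly between them when it is forced above Ivan and also forced below Tess.
Above Ivan: {Soren, Orla, Nico, Faye, Gita, Wren, Esme}. Below Tess: {Leo, Vera, Juno, Orla, Zane, Faye, Gita}.
Intersection: {Orla, Faye, Gita} — 3.

3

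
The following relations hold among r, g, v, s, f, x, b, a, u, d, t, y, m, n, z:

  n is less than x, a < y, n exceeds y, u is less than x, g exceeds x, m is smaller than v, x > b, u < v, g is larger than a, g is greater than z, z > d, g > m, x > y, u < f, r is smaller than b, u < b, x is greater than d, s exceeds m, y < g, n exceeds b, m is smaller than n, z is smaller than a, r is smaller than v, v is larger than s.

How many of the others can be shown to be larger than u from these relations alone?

6

The elements the relations force above u are b, v, f, n, x, g — no chain reaches any other.
That is 6.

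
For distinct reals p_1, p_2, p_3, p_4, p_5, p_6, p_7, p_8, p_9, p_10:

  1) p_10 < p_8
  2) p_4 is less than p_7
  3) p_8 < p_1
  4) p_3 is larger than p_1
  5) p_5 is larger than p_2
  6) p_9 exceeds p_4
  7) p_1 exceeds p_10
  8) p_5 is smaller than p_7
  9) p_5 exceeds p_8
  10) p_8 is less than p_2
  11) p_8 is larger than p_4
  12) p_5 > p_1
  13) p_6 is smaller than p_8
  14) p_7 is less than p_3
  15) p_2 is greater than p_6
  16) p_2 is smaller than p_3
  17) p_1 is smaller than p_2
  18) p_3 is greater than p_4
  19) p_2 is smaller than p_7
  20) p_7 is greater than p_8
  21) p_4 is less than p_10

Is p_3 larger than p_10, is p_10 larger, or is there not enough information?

The relevant relations are p_10 < p_8; p_8 < p_1; p_1 < p_2; p_2 < p_5; p_5 < p_7; p_7 < p_3.
Together: p_10 < p_8 < p_1 < p_2 < p_5 < p_7 < p_3.
So p_3 is larger.

p_3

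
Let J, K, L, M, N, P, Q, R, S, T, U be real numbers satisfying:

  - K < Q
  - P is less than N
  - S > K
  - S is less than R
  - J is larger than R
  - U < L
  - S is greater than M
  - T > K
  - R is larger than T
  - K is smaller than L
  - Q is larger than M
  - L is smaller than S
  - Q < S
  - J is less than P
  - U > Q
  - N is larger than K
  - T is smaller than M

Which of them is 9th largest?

Piecing the relations together gives one ordering: K < T < M < Q < U < L < S < R < J < P < N.
The 9th largest is M.

M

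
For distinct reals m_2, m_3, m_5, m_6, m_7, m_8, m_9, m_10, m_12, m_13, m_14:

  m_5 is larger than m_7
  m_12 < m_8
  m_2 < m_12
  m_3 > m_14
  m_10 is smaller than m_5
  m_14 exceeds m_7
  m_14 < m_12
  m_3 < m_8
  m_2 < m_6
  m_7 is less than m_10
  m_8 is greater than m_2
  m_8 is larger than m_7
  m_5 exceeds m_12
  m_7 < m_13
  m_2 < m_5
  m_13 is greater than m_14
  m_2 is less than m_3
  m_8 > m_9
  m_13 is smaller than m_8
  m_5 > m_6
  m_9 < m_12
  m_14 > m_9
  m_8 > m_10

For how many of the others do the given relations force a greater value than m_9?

6

From m_9 the given relations immediately reach m_14, m_12, m_8.
From those, m_13, m_3, m_5 — 6 in total.
No other element is forced above m_9 by the given relations, so the count is 6.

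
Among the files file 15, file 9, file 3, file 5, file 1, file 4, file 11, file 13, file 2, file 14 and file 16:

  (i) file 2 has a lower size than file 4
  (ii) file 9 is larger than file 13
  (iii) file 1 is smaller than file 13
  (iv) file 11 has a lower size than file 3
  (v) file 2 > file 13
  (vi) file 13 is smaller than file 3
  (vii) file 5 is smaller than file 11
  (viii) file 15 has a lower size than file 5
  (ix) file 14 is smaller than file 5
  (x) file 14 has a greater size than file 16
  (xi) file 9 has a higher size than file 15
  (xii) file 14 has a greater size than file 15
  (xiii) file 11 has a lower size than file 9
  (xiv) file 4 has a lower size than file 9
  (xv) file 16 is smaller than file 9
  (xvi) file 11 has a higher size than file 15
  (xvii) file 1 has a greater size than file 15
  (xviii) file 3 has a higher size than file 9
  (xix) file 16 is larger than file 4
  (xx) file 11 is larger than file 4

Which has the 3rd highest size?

Chaining the given pairs: file 15 < file 1 < file 13 < file 2 < file 4 < file 16 < file 14 < file 5 < file 11 < file 9 < file 3.
Counting 3 from the largest end gives file 11.

file 11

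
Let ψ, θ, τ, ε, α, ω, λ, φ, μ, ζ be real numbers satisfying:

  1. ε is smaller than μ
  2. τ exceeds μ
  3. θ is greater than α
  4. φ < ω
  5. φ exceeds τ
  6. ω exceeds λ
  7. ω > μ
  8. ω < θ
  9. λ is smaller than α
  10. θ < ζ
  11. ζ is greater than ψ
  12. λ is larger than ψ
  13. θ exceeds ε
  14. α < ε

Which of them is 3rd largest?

ω

The consecutive relations fix a unique order: ψ < λ < α < ε < μ < τ < φ < ω < θ < ζ.
The 3rd largest is ω.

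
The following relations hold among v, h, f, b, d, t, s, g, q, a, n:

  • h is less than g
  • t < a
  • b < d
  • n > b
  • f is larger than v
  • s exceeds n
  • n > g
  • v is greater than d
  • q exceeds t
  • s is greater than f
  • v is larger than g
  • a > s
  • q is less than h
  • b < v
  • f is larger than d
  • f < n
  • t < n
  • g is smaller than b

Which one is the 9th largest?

h

The consecutive relations fix a unique order: t < q < h < g < b < d < v < f < n < s < a.
Counting 9 from the largest end gives h.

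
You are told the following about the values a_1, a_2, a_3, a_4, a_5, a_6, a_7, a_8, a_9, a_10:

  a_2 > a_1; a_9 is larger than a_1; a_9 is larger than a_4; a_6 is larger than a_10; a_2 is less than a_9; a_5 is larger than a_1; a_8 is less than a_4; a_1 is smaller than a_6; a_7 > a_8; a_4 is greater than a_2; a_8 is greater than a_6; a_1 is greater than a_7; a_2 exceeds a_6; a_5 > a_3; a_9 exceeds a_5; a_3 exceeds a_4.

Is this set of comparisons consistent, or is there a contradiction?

We have a_1 < a_6 stated directly, yet also a_6 < a_8 < a_7 < a_1 by chaining the others — so a_6 < a_1. Contradiction.

inconsistent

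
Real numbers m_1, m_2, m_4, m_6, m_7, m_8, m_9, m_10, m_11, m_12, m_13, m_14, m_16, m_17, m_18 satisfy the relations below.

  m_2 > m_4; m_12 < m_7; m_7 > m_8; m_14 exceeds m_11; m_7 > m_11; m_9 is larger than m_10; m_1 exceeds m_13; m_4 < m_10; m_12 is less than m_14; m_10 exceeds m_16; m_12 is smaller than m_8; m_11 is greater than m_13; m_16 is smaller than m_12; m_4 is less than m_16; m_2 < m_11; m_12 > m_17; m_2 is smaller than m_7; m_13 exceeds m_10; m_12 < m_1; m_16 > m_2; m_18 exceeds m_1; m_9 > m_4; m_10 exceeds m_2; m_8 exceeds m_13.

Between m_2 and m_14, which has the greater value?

m_2 < m_16 < m_10 < m_13 < m_11 < m_14, by transitivity through m_16, m_10, m_13, m_11.
So m_2 < m_14; m_14 is the larger of the two.

m_14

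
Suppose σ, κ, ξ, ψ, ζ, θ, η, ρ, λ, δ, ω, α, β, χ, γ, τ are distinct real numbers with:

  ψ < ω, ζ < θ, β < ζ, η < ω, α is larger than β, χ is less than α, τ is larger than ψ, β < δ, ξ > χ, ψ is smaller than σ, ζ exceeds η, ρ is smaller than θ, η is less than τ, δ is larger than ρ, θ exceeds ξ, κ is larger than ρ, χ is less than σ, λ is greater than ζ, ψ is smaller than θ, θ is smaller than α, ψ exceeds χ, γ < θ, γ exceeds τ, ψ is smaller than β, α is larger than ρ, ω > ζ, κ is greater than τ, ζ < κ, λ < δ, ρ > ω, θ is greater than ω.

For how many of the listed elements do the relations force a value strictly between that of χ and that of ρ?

4

The relations place χ below ρ. An element lies strictly between them when it is forced above χ and also forced below ρ.
Above χ: {ψ, ξ, β, τ, ζ, ω, γ, λ, θ, α, δ, σ, κ}. Below ρ: {η, ψ, β, ζ, ω}.
Intersection: {ψ, β, ζ, ω} — 4.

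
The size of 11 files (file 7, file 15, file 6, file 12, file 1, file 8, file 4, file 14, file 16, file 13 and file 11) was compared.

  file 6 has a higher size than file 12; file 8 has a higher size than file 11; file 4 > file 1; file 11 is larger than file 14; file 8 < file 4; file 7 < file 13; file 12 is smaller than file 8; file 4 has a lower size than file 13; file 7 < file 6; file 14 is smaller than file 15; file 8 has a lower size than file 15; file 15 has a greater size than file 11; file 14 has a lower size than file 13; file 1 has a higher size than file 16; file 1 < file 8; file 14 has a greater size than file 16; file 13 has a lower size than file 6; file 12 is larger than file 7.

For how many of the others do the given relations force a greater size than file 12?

5

The elements the relations force above file 12 are file 8, file 15, file 4, file 13, file 6 — no chain reaches any other.
That is 5.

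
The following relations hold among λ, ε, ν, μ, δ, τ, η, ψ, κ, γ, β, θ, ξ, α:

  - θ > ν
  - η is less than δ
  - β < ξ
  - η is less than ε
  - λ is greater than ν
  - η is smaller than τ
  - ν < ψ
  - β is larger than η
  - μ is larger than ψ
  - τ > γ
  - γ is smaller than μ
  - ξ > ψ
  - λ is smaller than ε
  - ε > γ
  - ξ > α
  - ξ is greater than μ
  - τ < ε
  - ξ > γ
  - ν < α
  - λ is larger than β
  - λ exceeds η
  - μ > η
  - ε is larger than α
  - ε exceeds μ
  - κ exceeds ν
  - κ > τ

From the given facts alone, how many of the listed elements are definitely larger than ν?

8

From ν the given relations immediately reach κ, θ, ψ, λ, α.
From those, μ, ξ, ε — 8 in total.
No other element is forced above ν by the given relations, so the count is 8.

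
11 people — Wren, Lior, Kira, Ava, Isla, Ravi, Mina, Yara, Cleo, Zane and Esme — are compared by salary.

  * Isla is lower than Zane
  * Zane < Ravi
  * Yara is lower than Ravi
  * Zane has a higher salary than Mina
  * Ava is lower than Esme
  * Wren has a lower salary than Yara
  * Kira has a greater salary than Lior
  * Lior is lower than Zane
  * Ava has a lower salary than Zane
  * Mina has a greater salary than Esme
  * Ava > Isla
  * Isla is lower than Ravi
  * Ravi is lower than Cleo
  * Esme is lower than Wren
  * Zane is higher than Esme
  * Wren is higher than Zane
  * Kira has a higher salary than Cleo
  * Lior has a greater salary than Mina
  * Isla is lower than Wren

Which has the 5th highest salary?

Chaining the given pairs: Isla < Ava < Esme < Mina < Lior < Zane < Wren < Yara < Ravi < Cleo < Kira.
Counting 5 from the largest end gives Wren.

Wren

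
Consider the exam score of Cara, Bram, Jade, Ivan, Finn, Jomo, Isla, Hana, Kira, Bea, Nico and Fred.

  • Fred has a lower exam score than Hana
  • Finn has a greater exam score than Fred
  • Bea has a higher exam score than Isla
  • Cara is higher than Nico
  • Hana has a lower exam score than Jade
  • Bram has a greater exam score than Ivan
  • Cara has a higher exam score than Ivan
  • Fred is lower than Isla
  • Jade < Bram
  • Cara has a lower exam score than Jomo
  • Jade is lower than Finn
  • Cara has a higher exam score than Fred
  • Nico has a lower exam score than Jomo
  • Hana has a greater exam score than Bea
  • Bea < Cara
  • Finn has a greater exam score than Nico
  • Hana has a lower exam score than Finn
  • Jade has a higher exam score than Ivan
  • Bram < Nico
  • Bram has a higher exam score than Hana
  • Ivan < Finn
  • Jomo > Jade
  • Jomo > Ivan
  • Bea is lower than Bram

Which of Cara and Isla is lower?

The relevant relations are Isla < Bea; Bea < Hana; Hana < Jade; Jade < Bram; Bram < Nico; Nico < Cara.
Chaining these gives Isla < Bea < Hana < Jade < Bram < Nico < Cara.
So Isla < Cara; Isla is the lower of the two.

Isla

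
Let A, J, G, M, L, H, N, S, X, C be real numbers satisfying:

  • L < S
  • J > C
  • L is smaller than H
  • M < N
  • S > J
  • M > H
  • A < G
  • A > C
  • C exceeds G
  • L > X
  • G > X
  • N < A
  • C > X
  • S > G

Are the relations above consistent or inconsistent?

We have C < A stated directly, yet also A < G < C by chaining the others — so A < C. Contradiction.

inconsistent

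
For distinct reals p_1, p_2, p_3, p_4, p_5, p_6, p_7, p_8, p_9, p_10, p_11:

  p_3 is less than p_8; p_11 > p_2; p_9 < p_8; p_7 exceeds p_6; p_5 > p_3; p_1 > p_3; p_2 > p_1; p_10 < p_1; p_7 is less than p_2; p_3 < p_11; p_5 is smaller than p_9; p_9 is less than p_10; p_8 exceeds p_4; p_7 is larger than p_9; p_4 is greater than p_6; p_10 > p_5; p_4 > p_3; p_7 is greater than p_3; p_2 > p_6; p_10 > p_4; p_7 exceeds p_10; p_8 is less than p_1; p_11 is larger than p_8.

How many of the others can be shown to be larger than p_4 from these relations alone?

6

The elements the relations force above p_4 are p_10, p_8, p_1, p_7, p_2, p_11 — no chain reaches any other.
That is 6.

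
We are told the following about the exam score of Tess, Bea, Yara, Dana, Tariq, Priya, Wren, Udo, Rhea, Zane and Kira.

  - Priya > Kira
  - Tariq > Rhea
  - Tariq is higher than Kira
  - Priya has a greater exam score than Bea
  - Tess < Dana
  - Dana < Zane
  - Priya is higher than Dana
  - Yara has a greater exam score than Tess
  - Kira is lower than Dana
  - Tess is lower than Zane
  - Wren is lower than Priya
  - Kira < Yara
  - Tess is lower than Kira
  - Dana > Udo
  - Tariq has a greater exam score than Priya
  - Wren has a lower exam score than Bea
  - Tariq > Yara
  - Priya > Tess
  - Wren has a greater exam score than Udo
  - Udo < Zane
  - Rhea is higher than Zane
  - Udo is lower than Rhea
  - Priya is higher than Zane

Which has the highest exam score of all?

Tess is not greatest since Tess < Zane; Kira is not greatest since Kira < Priya; Udo is not greatest since Udo < Zane; Wren is not greatest since Wren < Bea; Dana is not greatest since Dana < Priya; Zane is not greatest since Zane < Rhea; Rhea is not greatest since Rhea < Tariq; Bea is not greatest since Bea < Priya; Yara is not greatest since Yara < Tariq; Priya is not greatest since Priya < Tariq.
Only Tariq has nothing above it, so Tariq is the highest exam score.

Tariq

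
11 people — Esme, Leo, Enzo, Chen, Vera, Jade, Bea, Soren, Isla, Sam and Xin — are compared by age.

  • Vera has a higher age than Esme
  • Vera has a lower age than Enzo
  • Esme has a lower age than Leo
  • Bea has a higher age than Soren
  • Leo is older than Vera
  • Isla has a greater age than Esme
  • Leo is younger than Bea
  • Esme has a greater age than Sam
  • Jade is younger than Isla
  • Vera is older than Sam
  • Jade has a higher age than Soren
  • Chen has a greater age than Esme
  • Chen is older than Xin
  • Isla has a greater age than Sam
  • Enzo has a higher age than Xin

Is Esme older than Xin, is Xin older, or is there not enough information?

Following every chain through Esme: above Esme we get Vera, Leo, Bea, Isla, Enzo, Chen; below Esme we get Sam.
Xin is not reached, and no chain runs the other way from Xin to Esme.
So the given relations leave the order of Esme and Xin undetermined.

undetermined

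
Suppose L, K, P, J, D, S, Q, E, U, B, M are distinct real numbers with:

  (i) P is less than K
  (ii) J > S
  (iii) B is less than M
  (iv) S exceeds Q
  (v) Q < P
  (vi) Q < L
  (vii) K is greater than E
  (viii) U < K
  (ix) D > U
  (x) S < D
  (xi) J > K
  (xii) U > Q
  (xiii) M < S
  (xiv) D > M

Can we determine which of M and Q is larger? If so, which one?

undetermined

Following every chain through Q: above Q we get L, P, U, K, S, D, J.
M is not reached, and no chain runs the other way from M to Q.
So the given relations leave the order of Q and M undetermined.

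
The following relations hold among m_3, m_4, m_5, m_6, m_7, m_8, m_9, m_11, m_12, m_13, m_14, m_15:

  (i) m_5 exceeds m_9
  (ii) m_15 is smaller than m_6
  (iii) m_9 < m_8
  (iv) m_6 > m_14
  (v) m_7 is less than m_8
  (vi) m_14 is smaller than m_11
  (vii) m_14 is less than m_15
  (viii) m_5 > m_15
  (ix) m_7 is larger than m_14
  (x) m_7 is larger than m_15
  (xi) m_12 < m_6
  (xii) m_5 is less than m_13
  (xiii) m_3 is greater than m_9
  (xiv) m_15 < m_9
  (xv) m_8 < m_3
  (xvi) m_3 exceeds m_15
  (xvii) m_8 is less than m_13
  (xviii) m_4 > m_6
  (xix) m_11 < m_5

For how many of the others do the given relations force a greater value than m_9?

From m_9 the given relations immediately reach m_8, m_5, m_3.
From those, m_13 — 4 in total.
No other element is forced above m_9 by the given relations, so the count is 4.

4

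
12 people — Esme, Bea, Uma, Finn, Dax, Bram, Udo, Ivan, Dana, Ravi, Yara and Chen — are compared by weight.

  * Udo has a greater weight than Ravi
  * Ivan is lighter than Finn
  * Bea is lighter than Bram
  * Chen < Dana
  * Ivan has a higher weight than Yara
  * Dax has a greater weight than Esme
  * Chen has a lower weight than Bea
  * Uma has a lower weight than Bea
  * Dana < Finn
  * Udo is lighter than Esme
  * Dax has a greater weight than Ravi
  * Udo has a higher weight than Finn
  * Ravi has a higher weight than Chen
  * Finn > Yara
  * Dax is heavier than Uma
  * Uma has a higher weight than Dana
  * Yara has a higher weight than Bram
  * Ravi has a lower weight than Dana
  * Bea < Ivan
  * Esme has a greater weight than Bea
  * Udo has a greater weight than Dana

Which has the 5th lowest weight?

Chaining the given pairs: Chen < Ravi < Dana < Uma < Bea < Bram < Yara < Ivan < Finn < Udo < Esme < Dax.
Counting 5 from the smallest end gives Bea.

Bea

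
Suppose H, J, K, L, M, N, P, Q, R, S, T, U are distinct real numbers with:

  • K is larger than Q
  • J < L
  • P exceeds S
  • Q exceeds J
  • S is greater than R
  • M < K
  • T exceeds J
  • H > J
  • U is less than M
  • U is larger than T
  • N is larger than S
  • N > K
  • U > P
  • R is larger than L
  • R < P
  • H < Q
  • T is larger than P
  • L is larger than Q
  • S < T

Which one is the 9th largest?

L

Piecing the relations together gives one ordering: J < H < Q < L < R < S < P < T < U < M < K < N.
Counting 9 from the largest end gives L.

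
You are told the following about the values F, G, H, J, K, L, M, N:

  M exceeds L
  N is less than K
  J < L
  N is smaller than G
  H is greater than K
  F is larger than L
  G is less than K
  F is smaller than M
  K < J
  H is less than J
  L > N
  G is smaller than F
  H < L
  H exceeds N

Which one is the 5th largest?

Piecing the relations together gives one ordering: N < G < K < H < J < L < F < M.
Counting 5 from the largest end gives H.

H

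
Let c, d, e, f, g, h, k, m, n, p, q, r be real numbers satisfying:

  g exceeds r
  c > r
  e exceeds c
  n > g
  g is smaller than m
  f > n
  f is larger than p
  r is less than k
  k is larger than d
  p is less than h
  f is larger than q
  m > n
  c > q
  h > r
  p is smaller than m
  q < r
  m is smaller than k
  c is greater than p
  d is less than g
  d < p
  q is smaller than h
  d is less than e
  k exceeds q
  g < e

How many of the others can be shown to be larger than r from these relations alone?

From r the given relations immediately reach g, c, k, h.
From those, n, e, m — 7 in total.
From those, f — 8 in total.
No other element is forced above r by the given relations, so the count is 8.

8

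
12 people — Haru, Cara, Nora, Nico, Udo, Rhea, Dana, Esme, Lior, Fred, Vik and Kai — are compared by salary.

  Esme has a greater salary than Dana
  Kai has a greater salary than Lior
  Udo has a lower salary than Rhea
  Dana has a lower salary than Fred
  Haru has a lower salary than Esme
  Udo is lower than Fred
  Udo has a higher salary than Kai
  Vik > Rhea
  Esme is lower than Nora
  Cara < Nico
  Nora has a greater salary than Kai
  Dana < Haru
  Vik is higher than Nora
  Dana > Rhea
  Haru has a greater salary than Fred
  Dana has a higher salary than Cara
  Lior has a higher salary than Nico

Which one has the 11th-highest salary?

The consecutive relations fix a unique order: Cara < Nico < Lior < Kai < Udo < Rhea < Dana < Fred < Haru < Esme < Nora < Vik.
The 11th largest is Nico.

Nico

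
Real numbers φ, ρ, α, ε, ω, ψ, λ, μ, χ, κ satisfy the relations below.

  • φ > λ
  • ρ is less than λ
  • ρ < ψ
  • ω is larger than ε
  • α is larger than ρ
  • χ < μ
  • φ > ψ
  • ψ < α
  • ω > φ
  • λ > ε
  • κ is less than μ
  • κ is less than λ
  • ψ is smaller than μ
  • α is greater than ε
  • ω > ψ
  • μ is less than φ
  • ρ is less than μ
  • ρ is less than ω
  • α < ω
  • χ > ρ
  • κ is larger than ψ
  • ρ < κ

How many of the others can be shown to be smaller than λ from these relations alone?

Directly below λ: ρ, κ, ε.
One step further: ψ (4 so far).
Nothing else is reachable below λ; 4 in all.

4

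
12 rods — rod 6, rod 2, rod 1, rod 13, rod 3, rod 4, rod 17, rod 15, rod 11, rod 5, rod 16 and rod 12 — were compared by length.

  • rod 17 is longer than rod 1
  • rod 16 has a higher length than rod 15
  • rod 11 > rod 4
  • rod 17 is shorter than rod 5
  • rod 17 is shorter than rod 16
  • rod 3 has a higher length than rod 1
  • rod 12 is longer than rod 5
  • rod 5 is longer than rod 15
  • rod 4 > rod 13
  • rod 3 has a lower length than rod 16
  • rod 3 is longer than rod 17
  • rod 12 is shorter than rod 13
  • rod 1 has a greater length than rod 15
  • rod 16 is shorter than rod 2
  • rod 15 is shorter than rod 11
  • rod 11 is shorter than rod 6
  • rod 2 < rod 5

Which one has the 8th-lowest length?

rod 12

Chaining the given pairs: rod 15 < rod 1 < rod 17 < rod 3 < rod 16 < rod 2 < rod 5 < rod 12 < rod 13 < rod 4 < rod 11 < rod 6.
Counting 8 from the smallest end gives rod 12.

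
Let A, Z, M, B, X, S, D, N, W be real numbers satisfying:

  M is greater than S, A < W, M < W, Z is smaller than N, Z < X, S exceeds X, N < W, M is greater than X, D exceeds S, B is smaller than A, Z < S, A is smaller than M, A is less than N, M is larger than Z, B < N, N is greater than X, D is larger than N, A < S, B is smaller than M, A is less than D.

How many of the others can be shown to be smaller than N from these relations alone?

The elements the relations force below N are Z, B, A, X — no chain reaches any other.
That is 4.

4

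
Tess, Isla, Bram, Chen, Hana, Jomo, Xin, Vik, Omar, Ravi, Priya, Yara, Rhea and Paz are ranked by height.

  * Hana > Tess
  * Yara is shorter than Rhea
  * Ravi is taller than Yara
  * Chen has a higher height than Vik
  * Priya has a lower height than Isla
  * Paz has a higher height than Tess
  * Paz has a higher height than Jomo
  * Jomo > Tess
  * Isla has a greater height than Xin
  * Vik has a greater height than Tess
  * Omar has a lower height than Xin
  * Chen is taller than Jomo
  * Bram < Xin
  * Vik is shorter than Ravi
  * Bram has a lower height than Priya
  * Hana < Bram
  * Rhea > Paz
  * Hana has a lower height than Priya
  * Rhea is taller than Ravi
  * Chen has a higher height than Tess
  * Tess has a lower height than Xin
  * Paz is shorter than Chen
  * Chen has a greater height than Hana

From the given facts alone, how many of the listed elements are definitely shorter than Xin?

4

From Xin the given relations immediately reach Tess, Omar, Bram.
From those, Hana — 4 in total.
No other element is forced below Xin by the given relations, so the count is 4.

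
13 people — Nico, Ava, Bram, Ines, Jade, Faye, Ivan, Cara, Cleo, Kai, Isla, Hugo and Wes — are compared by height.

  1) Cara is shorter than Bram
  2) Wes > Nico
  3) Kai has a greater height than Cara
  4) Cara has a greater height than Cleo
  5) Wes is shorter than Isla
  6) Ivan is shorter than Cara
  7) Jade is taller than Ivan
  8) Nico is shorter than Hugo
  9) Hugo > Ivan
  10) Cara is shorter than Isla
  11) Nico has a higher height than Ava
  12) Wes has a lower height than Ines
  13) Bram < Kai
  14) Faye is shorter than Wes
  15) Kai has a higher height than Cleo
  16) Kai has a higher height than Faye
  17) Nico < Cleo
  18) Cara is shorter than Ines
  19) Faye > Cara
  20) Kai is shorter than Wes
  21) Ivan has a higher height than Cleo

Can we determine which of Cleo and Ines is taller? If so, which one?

Following the relations from Cleo: Cleo < Ivan < Cara < Bram < Kai < Wes < Ines.
So Ines is taller.

Ines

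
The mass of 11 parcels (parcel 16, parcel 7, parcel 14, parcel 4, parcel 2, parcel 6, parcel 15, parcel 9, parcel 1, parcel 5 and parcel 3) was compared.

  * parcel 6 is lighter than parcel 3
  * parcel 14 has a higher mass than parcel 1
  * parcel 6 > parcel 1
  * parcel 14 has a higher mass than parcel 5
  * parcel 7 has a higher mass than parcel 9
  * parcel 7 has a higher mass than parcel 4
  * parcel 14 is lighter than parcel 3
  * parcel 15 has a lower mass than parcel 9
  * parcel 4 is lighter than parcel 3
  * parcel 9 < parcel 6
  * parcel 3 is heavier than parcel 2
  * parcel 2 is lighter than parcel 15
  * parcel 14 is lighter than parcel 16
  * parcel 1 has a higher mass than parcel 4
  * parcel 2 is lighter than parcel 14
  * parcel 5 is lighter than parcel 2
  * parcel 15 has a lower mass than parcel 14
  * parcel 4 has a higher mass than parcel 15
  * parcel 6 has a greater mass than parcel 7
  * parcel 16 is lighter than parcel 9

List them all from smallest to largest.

Each adjacent pair is fixed by a given relation: parcel 5 < parcel 2; parcel 2 < parcel 15; parcel 15 < parcel 4; parcel 4 < parcel 1; parcel 1 < parcel 14; parcel 14 < parcel 16; parcel 16 < parcel 9; parcel 9 < parcel 7; parcel 7 < parcel 6; parcel 6 < parcel 3. Chaining them end to end gives the full order.

parcel 5 < parcel 2 < parcel 15 < parcel 4 < parcel 1 < parcel 14 < parcel 16 < parcel 9 < parcel 7 < parcel 6 < parcel 3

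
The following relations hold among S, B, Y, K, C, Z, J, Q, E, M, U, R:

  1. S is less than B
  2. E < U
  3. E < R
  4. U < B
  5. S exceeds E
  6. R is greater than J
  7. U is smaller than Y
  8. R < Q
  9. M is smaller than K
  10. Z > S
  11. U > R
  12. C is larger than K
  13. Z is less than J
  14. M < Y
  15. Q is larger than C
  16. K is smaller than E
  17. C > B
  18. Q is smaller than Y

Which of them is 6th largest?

Chaining the given pairs: M < K < E < S < Z < J < R < U < B < C < Q < Y.
Counting 6 from the largest end gives R.

R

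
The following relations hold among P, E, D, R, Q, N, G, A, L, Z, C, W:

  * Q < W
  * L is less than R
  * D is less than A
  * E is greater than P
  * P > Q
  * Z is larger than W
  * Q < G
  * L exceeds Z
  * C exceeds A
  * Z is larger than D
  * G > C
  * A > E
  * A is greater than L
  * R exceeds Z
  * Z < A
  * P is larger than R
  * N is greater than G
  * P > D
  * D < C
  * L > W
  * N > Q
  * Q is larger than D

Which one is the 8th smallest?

The consecutive relations fix a unique order: D < Q < W < Z < L < R < P < E < A < C < G < N.
Counting 8 from the smallest end gives E.

E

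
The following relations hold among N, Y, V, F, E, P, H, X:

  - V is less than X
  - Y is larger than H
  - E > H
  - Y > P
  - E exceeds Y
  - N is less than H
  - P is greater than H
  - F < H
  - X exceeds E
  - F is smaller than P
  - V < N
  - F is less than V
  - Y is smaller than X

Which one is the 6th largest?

N

The consecutive relations fix a unique order: F < V < N < H < P < Y < E < X.
The 6th largest is N.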